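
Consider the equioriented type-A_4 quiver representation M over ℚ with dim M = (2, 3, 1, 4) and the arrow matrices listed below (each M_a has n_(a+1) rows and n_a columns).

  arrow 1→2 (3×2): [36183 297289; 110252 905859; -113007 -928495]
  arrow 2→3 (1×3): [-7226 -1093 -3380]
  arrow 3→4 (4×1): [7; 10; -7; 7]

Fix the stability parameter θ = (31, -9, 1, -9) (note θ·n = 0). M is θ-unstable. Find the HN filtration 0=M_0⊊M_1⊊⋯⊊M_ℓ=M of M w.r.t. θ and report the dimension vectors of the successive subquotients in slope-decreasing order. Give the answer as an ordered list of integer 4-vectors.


Barcode: M ≅ I[1,2], I[1,4], I[2,2], I[4,4]^3. HN layers by μ_θ (3 steps, strictly decreasing):
  μ^(1)=11; μ^(2)=7/2; μ^(3)=-9

((1, 1, 0, 0); (1, 1, 1, 1); (0, 1, 0, 3))


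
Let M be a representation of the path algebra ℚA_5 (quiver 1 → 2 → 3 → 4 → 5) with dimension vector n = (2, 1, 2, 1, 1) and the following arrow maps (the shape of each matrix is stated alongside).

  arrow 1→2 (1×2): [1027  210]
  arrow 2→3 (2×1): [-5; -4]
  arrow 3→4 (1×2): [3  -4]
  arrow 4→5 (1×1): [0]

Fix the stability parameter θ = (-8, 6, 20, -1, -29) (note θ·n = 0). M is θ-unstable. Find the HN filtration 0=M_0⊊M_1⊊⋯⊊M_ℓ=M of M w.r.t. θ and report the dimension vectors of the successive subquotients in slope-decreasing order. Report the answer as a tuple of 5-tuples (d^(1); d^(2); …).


Via rank(M_{q-1}∘⋯∘M_p): M ≅ I[1,1], I[1,4], I[3,3], I[5,5].
μ_θ-semistable layers: μ^(1)=20; μ^(2)=19/2; μ^(3)=6; μ^(4)=-8; μ^(5)=-29

((0, 0, 1, 0, 0); (0, 0, 1, 1, 0); (0, 1, 0, 0, 0); (2, 0, 0, 0, 0); (0, 0, 0, 0, 1))


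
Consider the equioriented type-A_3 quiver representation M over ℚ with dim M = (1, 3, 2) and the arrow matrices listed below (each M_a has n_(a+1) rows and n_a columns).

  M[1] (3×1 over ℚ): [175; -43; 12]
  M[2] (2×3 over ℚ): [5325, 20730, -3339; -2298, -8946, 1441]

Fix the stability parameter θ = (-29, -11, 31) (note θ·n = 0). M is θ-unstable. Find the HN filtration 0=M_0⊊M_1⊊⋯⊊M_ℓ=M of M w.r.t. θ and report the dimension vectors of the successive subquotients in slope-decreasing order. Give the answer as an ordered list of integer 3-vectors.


Interval decomposition of M: I[1,3], I[2,2], I[2,3].
HN type (ℓ=3): μ^(1)=31; μ^(2)=-11; μ^(3)=-29

((0, 0, 2); (0, 3, 0); (1, 0, 0))


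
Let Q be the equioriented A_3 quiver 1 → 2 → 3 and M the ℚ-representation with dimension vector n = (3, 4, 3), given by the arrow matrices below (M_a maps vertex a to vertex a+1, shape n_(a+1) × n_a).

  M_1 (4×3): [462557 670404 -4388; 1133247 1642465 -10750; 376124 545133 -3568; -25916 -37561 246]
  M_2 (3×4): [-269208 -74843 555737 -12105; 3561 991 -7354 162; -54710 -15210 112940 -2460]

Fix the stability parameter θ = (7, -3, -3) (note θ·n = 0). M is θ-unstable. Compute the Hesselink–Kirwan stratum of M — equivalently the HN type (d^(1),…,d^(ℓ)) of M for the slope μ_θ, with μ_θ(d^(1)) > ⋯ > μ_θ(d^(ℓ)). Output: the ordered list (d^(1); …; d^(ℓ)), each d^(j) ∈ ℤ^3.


Interval decomposition of M: I[1,2], I[1,3]^2, I[2,2], I[3,3].
HN type (ℓ=3): μ^(1)=2; μ^(2)=1/3; μ^(3)=-3

((1, 1, 0); (2, 2, 2); (0, 1, 1))


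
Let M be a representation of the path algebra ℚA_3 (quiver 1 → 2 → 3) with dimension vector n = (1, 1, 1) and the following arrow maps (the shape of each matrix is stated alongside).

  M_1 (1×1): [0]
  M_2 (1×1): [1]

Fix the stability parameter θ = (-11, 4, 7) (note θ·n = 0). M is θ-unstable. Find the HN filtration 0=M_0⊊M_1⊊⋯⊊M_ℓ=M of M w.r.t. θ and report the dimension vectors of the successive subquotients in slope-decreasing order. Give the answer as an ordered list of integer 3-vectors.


Via rank(M_{q-1}∘⋯∘M_p): M ≅ I[1,1], I[2,3].
μ_θ-semistable layers: μ^(1)=7; μ^(2)=4; μ^(3)=-11

((0, 0, 1); (0, 1, 0); (1, 0, 0))


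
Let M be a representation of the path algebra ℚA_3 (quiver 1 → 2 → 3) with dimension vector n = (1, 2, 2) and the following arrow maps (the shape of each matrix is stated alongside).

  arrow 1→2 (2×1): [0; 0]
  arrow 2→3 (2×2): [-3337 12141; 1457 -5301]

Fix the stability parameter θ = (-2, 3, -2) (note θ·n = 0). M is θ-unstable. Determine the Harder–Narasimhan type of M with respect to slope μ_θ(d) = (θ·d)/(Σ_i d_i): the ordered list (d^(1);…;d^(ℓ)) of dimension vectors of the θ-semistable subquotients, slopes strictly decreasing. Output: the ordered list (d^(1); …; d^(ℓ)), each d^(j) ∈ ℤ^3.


Via rank(M_{q-1}∘⋯∘M_p): M ≅ I[1,1], I[2,2], I[2,3], I[3,3].
μ_θ-semistable layers: μ^(1)=3; μ^(2)=1/2; μ^(3)=-2

((0, 1, 0); (0, 1, 1); (1, 0, 1))


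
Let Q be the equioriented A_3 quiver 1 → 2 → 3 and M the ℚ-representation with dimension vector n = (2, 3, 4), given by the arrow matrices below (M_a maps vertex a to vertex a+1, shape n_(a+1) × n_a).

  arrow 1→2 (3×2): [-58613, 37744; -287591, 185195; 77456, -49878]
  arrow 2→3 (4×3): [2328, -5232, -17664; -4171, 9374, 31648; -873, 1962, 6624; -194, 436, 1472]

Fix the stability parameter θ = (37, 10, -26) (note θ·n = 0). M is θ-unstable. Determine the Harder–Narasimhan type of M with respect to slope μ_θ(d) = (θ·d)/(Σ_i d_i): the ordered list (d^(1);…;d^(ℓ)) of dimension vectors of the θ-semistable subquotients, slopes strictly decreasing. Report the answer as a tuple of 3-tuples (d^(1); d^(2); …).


Interval decomposition of M: I[1,2], I[1,3], I[2,2], I[3,3]^3.
HN type (ℓ=4): μ^(1)=47/2; μ^(2)=10; μ^(3)=7; μ^(4)=-26

((1, 1, 0); (0, 1, 0); (1, 1, 1); (0, 0, 3))


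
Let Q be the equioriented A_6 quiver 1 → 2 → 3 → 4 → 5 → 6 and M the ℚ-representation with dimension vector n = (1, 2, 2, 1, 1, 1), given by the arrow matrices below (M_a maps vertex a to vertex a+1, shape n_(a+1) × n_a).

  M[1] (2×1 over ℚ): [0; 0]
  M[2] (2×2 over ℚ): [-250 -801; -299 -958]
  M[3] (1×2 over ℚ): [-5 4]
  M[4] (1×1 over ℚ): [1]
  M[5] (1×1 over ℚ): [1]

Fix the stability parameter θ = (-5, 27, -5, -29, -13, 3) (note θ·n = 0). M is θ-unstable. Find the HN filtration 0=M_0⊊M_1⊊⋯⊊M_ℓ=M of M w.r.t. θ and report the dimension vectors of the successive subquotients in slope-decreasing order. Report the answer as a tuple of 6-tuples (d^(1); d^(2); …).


Interval decomposition of M: I[1,1], I[2,3], I[2,6].
HN type (ℓ=3): μ^(1)=11; μ^(2)=3; μ^(3)=-5

((0, 1, 1, 0, 0, 0); (0, 0, 0, 0, 0, 1); (1, 1, 1, 1, 1, 0))


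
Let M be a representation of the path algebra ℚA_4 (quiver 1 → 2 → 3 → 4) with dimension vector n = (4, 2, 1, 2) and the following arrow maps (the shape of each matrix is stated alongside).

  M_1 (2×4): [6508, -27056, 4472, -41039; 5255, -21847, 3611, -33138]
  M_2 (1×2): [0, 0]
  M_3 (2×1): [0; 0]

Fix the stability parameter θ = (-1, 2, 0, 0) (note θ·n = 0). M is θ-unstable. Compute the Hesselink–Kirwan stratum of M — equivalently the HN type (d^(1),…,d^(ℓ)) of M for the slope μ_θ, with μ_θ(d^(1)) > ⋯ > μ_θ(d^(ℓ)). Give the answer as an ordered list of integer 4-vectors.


Barcode: M ≅ I[1,1]^2, I[1,2]^2, I[3,3], I[4,4]^2. HN layers by μ_θ (3 steps, strictly decreasing):
  μ^(1)=2; μ^(2)=0; μ^(3)=-1

((0, 2, 0, 0); (0, 0, 1, 2); (4, 0, 0, 0))


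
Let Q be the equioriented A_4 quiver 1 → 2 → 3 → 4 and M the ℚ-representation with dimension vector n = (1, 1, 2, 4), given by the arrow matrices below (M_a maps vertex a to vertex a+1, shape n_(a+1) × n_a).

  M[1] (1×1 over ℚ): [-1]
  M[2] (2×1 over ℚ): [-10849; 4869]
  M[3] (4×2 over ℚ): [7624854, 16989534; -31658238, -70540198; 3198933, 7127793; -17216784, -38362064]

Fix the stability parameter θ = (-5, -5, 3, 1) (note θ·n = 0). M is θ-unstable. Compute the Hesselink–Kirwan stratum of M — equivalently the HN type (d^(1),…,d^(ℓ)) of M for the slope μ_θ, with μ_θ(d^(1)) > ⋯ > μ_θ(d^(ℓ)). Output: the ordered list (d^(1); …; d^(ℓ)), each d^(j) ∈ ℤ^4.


Via rank(M_{q-1}∘⋯∘M_p): M ≅ I[1,3], I[3,4], I[4,4]^3.
μ_θ-semistable layers: μ^(1)=3; μ^(2)=2; μ^(3)=1; μ^(4)=-5

((0, 0, 1, 0); (0, 0, 1, 1); (0, 0, 0, 3); (1, 1, 0, 0))


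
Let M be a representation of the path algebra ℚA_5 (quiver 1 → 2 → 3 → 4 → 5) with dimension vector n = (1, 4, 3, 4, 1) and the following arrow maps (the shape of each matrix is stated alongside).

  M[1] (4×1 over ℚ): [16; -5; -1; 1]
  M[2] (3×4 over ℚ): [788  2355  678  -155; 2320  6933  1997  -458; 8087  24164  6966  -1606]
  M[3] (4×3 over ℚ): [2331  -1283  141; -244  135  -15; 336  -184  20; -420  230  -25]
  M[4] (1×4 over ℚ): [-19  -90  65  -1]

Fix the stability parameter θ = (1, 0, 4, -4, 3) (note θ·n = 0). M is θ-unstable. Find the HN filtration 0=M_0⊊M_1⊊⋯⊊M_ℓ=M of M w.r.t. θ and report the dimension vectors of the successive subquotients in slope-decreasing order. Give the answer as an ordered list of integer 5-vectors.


Via rank(M_{q-1}∘⋯∘M_p): M ≅ I[1,2], I[2,4]^2, I[2,5], I[4,4].
μ_θ-semistable layers: μ^(1)=3; μ^(2)=1/2; μ^(3)=0; μ^(4)=-4

((0, 0, 0, 0, 1); (1, 1, 0, 0, 0); (0, 3, 3, 3, 0); (0, 0, 0, 1, 0))


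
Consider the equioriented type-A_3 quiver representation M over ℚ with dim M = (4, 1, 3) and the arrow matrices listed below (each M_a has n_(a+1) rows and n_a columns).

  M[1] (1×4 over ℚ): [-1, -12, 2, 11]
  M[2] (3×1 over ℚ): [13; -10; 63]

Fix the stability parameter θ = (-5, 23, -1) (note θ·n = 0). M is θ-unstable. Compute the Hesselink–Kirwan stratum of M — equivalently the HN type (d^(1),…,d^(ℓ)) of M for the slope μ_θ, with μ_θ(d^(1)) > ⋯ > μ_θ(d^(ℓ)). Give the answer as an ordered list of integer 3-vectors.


Interval decomposition of M: I[1,1]^3, I[1,3], I[3,3]^2.
HN type (ℓ=3): μ^(1)=11; μ^(2)=-1; μ^(3)=-5

((0, 1, 1); (0, 0, 2); (4, 0, 0))


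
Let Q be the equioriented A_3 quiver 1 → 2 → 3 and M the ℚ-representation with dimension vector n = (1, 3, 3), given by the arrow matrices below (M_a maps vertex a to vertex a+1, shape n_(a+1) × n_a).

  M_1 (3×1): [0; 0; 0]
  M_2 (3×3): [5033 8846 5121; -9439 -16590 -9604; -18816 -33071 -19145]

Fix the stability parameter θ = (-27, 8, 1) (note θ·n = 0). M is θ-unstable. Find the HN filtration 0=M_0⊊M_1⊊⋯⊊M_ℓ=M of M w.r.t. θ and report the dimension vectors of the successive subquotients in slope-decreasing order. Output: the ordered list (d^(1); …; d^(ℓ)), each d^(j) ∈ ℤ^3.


Via rank(M_{q-1}∘⋯∘M_p): M ≅ I[1,1], I[2,3]^3.
μ_θ-semistable layers: μ^(1)=9/2; μ^(2)=-27

((0, 3, 3); (1, 0, 0))


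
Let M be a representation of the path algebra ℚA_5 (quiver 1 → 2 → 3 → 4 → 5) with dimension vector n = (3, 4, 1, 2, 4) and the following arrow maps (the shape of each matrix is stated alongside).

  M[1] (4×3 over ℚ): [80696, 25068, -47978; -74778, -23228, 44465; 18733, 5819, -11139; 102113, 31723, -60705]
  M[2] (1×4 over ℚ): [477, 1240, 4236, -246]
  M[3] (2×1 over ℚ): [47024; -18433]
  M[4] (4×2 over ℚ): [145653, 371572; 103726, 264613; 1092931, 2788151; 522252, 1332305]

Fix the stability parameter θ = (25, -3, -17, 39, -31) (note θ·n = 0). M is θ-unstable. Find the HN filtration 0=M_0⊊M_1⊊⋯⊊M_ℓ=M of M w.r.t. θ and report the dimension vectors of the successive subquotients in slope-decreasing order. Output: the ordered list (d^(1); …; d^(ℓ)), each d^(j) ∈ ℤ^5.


Interval decomposition of M: I[1,1], I[1,2], I[1,5], I[2,2]^2, I[4,5], I[5,5]^2.
HN type (ℓ=6): μ^(1)=25; μ^(2)=11; μ^(3)=4; μ^(4)=5/3; μ^(5)=-3; μ^(6)=-31

((1, 0, 0, 0, 0); (1, 1, 0, 0, 0); (0, 0, 0, 2, 2); (1, 1, 1, 0, 0); (0, 2, 0, 0, 0); (0, 0, 0, 0, 2))


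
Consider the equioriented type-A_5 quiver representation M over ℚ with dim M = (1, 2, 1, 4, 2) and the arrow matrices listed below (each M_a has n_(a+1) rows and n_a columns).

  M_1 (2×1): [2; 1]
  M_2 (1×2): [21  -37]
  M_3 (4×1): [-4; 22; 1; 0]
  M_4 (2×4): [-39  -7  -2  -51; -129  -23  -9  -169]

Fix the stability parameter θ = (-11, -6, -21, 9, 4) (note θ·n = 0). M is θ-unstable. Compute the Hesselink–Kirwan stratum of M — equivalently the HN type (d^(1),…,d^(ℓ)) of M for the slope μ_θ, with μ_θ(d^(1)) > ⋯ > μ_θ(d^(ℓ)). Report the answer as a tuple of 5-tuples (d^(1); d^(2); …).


Via rank(M_{q-1}∘⋯∘M_p): M ≅ I[1,5], I[2,2], I[4,4]^2, I[4,5].
μ_θ-semistable layers: μ^(1)=9; μ^(2)=13/2; μ^(3)=-6; μ^(4)=-38/3

((0, 0, 0, 2, 0); (0, 0, 0, 2, 2); (0, 1, 0, 0, 0); (1, 1, 1, 0, 0))


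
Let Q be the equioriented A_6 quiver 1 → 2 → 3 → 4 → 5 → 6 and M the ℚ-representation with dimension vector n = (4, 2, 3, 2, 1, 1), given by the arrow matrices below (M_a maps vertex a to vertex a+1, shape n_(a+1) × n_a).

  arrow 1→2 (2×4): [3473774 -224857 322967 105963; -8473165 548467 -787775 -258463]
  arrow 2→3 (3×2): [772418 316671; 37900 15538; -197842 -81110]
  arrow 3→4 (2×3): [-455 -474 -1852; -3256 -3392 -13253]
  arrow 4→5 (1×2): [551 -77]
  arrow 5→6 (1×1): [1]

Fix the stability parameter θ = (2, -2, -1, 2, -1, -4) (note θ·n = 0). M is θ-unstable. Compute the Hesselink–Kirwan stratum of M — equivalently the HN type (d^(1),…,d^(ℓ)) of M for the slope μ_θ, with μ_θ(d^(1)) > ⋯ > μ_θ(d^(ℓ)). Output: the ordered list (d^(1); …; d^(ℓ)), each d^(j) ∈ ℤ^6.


Barcode: M ≅ I[1,1]^2, I[1,4], I[1,6], I[3,3]. HN layers by μ_θ (4 steps, strictly decreasing):
  μ^(1)=2; μ^(2)=-1/3; μ^(3)=-2/3; μ^(4)=-1

((2, 0, 0, 1, 0, 0); (1, 1, 1, 0, 0, 0); (1, 1, 1, 1, 1, 1); (0, 0, 1, 0, 0, 0))


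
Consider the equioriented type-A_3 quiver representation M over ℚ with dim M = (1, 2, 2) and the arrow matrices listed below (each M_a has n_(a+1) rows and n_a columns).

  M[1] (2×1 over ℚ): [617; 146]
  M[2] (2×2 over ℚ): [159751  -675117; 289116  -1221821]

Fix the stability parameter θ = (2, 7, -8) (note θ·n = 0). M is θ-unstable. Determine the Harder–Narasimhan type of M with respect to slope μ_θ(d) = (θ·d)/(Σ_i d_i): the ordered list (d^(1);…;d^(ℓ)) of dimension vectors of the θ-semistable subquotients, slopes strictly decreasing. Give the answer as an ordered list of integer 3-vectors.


Via rank(M_{q-1}∘⋯∘M_p): M ≅ I[1,3], I[2,3].
μ_θ-semistable layers: μ^(1)=1/3; μ^(2)=-1/2

((1, 1, 1); (0, 1, 1))


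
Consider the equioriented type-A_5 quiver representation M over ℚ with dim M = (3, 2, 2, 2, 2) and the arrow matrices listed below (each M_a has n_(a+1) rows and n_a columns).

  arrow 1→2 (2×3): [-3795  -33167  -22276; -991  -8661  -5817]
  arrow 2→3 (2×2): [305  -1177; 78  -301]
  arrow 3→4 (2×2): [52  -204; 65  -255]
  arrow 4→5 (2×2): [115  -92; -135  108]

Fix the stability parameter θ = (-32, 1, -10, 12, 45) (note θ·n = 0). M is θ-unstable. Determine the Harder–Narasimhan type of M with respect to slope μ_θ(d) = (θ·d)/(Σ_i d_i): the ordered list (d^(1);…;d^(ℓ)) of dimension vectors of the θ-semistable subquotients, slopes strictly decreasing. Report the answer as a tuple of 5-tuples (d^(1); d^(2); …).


Barcode: M ≅ I[1,1], I[1,3], I[1,4], I[4,5], I[5,5]. HN layers by μ_θ (4 steps, strictly decreasing):
  μ^(1)=45; μ^(2)=12; μ^(3)=-9/2; μ^(4)=-32

((0, 0, 0, 0, 2); (0, 0, 0, 2, 0); (0, 2, 2, 0, 0); (3, 0, 0, 0, 0))


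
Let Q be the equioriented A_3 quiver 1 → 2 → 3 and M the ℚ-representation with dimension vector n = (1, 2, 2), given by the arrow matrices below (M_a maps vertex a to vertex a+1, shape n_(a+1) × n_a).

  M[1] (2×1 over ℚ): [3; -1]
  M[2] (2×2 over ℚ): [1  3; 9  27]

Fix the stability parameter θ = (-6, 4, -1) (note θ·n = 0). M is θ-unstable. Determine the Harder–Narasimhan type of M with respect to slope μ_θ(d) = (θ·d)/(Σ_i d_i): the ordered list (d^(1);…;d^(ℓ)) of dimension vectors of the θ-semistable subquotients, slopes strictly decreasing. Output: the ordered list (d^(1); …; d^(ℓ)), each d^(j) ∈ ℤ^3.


Barcode: M ≅ I[1,2], I[2,3], I[3,3]. HN layers by μ_θ (4 steps, strictly decreasing):
  μ^(1)=4; μ^(2)=3/2; μ^(3)=-1; μ^(4)=-6

((0, 1, 0); (0, 1, 1); (0, 0, 1); (1, 0, 0))


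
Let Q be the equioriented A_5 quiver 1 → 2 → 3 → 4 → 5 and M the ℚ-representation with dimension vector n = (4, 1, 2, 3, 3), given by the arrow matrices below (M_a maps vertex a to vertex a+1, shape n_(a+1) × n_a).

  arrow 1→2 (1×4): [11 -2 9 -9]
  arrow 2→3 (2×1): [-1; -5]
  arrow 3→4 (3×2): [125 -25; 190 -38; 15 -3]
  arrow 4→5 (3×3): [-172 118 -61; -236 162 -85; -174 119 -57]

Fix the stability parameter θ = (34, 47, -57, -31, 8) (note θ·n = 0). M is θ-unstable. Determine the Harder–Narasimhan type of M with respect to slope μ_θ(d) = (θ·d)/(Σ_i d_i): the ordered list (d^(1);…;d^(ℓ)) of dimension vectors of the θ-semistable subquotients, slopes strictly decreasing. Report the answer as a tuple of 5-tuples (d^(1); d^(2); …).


Via rank(M_{q-1}∘⋯∘M_p): M ≅ I[1,1]^3, I[1,3], I[3,5], I[4,5]^2.
μ_θ-semistable layers: μ^(1)=34; μ^(2)=8; μ^(3)=-31; μ^(4)=-57

((3, 0, 0, 0, 0); (1, 1, 1, 0, 3); (0, 0, 0, 3, 0); (0, 0, 1, 0, 0))


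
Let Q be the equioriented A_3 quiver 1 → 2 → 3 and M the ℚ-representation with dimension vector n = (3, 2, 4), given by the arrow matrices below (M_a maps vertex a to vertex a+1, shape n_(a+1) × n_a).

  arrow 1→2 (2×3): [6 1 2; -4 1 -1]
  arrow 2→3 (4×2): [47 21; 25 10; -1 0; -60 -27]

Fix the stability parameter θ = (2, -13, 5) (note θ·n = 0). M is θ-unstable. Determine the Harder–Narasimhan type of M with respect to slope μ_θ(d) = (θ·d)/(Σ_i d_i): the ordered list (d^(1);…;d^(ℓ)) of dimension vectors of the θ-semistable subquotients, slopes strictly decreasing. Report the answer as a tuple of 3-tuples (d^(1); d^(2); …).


Via rank(M_{q-1}∘⋯∘M_p): M ≅ I[1,1], I[1,3]^2, I[3,3]^2.
μ_θ-semistable layers: μ^(1)=5; μ^(2)=2; μ^(3)=-11/2

((0, 0, 4); (1, 0, 0); (2, 2, 0))


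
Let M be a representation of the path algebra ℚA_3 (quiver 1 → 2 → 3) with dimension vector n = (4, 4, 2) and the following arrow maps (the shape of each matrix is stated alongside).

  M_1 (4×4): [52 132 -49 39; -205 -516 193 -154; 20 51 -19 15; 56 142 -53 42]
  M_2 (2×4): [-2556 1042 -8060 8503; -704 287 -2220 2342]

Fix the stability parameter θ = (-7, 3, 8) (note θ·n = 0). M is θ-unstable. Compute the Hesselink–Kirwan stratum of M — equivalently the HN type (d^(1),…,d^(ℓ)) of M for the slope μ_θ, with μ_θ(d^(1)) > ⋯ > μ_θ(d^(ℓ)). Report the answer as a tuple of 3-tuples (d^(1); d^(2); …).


Barcode: M ≅ I[1,2]^2, I[1,3]^2. HN layers by μ_θ (3 steps, strictly decreasing):
  μ^(1)=8; μ^(2)=3; μ^(3)=-7

((0, 0, 2); (0, 4, 0); (4, 0, 0))


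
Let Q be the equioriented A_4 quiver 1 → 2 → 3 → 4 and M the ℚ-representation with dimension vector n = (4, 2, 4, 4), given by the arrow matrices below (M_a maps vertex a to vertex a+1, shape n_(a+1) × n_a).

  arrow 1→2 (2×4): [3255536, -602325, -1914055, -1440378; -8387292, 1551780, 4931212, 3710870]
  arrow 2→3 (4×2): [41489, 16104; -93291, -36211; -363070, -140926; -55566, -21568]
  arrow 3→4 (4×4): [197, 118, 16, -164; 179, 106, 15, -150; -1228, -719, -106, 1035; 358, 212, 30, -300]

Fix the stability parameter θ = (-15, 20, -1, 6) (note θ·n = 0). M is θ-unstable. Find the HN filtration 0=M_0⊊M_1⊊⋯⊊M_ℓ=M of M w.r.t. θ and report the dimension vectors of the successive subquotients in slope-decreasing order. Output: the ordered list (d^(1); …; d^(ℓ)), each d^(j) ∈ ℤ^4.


Barcode: M ≅ I[1,1]^2, I[1,4]^2, I[3,3], I[3,4], I[4,4]. HN layers by μ_θ (4 steps, strictly decreasing):
  μ^(1)=25/3; μ^(2)=6; μ^(3)=-1; μ^(4)=-15

((0, 2, 2, 2); (0, 0, 0, 2); (0, 0, 2, 0); (4, 0, 0, 0))


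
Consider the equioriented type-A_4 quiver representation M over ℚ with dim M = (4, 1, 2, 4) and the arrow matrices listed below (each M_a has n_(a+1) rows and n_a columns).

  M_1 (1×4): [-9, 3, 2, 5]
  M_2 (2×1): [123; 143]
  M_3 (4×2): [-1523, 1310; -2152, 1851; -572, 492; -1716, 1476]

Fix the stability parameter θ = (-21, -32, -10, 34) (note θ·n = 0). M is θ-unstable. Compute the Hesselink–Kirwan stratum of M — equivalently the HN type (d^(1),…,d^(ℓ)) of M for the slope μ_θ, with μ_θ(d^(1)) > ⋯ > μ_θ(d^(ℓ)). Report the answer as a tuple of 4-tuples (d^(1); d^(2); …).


Barcode: M ≅ I[1,1]^3, I[1,4], I[3,4], I[4,4]^2. HN layers by μ_θ (4 steps, strictly decreasing):
  μ^(1)=34; μ^(2)=-10; μ^(3)=-21; μ^(4)=-53/2

((0, 0, 0, 4); (0, 0, 2, 0); (3, 0, 0, 0); (1, 1, 0, 0))


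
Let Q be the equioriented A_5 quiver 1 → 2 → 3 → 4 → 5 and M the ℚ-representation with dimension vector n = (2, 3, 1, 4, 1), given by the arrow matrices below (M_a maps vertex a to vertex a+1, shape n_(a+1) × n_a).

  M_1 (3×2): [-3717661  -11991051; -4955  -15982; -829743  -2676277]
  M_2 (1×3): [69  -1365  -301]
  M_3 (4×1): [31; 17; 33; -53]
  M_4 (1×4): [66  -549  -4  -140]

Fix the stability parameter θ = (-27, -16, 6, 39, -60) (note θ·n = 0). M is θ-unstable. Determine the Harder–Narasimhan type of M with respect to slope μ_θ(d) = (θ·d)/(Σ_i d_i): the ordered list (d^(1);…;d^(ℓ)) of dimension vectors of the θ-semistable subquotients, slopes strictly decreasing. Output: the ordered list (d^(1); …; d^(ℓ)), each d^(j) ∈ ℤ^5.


Via rank(M_{q-1}∘⋯∘M_p): M ≅ I[1,2], I[1,5], I[2,2], I[4,4]^3.
μ_θ-semistable layers: μ^(1)=39; μ^(2)=-5; μ^(3)=-16; μ^(4)=-27

((0, 0, 0, 3, 0); (0, 0, 1, 1, 1); (0, 3, 0, 0, 0); (2, 0, 0, 0, 0))


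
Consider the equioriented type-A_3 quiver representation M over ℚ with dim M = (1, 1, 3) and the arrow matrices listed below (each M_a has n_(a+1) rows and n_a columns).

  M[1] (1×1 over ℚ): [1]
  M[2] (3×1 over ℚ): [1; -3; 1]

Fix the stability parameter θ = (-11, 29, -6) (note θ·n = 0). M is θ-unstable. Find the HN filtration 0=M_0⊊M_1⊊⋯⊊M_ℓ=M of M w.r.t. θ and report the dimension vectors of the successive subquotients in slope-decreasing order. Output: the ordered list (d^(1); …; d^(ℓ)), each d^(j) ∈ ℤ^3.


Interval decomposition of M: I[1,3], I[3,3]^2.
HN type (ℓ=3): μ^(1)=23/2; μ^(2)=-6; μ^(3)=-11

((0, 1, 1); (0, 0, 2); (1, 0, 0))


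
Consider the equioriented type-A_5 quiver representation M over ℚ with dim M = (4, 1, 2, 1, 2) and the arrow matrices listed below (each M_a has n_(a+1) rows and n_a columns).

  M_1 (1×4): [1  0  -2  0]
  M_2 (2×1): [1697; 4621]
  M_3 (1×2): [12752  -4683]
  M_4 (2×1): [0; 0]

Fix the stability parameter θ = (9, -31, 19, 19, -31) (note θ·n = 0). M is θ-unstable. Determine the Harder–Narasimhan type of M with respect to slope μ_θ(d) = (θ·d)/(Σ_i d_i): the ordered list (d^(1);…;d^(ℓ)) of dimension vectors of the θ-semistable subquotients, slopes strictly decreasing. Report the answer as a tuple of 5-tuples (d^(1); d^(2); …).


Interval decomposition of M: I[1,1]^3, I[1,4], I[3,3], I[5,5]^2.
HN type (ℓ=4): μ^(1)=19; μ^(2)=9; μ^(3)=-11; μ^(4)=-31

((0, 0, 2, 1, 0); (3, 0, 0, 0, 0); (1, 1, 0, 0, 0); (0, 0, 0, 0, 2))


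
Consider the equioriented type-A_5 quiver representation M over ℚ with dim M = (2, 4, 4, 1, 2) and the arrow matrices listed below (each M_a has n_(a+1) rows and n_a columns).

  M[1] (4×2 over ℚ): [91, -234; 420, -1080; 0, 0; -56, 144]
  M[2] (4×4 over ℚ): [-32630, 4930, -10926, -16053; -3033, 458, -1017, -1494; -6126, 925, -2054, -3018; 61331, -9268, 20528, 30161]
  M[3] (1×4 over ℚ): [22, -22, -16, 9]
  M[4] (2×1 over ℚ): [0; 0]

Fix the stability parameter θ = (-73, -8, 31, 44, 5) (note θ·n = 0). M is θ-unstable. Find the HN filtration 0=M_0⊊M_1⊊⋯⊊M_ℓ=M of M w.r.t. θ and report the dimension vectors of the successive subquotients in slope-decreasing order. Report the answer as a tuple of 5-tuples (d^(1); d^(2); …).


Interval decomposition of M: I[1,1], I[1,4], I[2,3]^3, I[5,5]^2.
HN type (ℓ=5): μ^(1)=44; μ^(2)=31; μ^(3)=5; μ^(4)=-8; μ^(5)=-73

((0, 0, 0, 1, 0); (0, 0, 4, 0, 0); (0, 0, 0, 0, 2); (0, 4, 0, 0, 0); (2, 0, 0, 0, 0))


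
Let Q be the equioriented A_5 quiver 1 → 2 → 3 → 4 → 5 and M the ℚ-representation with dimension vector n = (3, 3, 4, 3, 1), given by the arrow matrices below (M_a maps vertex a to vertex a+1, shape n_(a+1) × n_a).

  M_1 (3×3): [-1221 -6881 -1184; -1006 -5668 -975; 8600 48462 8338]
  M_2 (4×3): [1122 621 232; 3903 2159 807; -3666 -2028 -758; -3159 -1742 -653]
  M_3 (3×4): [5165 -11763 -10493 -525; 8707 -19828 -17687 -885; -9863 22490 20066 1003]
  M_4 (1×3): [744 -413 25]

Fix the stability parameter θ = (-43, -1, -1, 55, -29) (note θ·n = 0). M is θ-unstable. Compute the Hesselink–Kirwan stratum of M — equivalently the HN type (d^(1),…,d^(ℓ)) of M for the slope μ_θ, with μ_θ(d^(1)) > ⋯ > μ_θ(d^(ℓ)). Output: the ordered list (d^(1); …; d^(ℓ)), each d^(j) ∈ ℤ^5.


Via rank(M_{q-1}∘⋯∘M_p): M ≅ I[1,2], I[1,3], I[1,4], I[3,4], I[3,5].
μ_θ-semistable layers: μ^(1)=55; μ^(2)=13; μ^(3)=-1; μ^(4)=-43

((0, 0, 0, 2, 0); (0, 0, 0, 1, 1); (0, 3, 4, 0, 0); (3, 0, 0, 0, 0))


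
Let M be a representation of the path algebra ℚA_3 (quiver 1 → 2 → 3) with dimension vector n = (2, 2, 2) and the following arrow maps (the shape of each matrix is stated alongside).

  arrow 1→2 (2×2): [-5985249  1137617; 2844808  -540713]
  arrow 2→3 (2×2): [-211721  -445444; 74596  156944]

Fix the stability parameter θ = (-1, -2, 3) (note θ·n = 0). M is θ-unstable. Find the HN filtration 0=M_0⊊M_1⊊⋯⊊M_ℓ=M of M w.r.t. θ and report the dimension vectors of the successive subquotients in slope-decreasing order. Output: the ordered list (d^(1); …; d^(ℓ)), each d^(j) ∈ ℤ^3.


Via rank(M_{q-1}∘⋯∘M_p): M ≅ I[1,2], I[1,3], I[3,3].
μ_θ-semistable layers: μ^(1)=3; μ^(2)=-3/2

((0, 0, 2); (2, 2, 0))


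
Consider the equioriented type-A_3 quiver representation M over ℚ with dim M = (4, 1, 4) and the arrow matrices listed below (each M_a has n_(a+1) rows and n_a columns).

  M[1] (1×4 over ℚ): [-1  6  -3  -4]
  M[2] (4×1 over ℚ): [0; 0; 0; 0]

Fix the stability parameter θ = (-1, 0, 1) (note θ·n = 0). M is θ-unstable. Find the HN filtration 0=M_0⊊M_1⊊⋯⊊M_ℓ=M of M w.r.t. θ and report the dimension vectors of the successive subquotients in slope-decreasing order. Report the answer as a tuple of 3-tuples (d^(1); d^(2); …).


Interval decomposition of M: I[1,1]^3, I[1,2], I[3,3]^4.
HN type (ℓ=3): μ^(1)=1; μ^(2)=0; μ^(3)=-1

((0, 0, 4); (0, 1, 0); (4, 0, 0))


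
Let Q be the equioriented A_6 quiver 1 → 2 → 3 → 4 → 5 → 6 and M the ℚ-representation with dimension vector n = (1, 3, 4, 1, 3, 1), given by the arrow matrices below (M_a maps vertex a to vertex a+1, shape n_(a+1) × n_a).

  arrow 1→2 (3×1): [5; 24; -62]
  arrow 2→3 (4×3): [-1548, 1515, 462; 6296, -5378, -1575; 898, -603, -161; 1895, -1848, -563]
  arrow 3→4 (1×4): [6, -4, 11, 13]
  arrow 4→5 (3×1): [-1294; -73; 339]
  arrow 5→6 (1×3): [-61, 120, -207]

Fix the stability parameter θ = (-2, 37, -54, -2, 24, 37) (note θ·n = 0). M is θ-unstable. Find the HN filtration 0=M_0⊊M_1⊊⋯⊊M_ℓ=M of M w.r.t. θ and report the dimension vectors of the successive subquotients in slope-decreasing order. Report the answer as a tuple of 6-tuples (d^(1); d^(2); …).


Barcode: M ≅ I[1,6], I[2,3]^2, I[3,3], I[5,5]^2. HN layers by μ_θ (6 steps, strictly decreasing):
  μ^(1)=37; μ^(2)=24; μ^(3)=-2; μ^(4)=-19/3; μ^(5)=-17/2; μ^(6)=-54

((0, 0, 0, 0, 0, 1); (0, 0, 0, 0, 3, 0); (0, 0, 0, 1, 0, 0); (1, 1, 1, 0, 0, 0); (0, 2, 2, 0, 0, 0); (0, 0, 1, 0, 0, 0))


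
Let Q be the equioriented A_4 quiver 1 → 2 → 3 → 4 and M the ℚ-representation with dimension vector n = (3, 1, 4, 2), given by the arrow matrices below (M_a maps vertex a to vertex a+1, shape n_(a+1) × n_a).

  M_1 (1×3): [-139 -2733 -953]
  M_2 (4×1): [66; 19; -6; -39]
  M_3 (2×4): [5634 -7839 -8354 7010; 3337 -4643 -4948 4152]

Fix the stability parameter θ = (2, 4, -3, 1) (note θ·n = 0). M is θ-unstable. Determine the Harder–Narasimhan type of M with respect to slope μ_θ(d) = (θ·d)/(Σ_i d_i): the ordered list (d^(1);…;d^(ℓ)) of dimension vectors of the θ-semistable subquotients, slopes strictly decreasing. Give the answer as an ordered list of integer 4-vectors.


Barcode: M ≅ I[1,1]^2, I[1,4], I[3,3]^2, I[3,4]. HN layers by μ_θ (3 steps, strictly decreasing):
  μ^(1)=2; μ^(2)=1; μ^(3)=-3

((2, 0, 0, 0); (1, 1, 1, 2); (0, 0, 3, 0))


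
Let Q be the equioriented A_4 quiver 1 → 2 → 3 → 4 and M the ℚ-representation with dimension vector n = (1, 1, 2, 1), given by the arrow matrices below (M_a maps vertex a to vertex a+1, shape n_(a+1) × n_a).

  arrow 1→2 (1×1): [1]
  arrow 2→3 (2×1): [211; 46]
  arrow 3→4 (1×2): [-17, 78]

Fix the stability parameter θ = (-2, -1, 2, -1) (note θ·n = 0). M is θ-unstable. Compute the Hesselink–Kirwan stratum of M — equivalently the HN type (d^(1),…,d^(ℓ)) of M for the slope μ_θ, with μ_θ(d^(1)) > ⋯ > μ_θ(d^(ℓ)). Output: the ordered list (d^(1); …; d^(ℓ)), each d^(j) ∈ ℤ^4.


Barcode: M ≅ I[1,4], I[3,3]. HN layers by μ_θ (4 steps, strictly decreasing):
  μ^(1)=2; μ^(2)=1/2; μ^(3)=-1; μ^(4)=-2

((0, 0, 1, 0); (0, 0, 1, 1); (0, 1, 0, 0); (1, 0, 0, 0))


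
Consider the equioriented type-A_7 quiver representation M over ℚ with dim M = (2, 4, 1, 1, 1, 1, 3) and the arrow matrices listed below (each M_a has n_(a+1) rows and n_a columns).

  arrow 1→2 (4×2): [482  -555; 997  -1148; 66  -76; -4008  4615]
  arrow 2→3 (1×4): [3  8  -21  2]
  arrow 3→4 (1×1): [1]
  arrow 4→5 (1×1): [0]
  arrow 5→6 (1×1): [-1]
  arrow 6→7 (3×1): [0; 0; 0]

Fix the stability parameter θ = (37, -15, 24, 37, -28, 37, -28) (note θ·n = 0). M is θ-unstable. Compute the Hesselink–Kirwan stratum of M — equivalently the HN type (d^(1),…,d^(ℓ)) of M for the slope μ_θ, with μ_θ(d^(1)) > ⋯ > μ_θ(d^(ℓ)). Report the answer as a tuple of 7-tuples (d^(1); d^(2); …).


Barcode: M ≅ I[1,2], I[1,4], I[2,2]^2, I[5,6], I[7,7]^3. HN layers by μ_θ (5 steps, strictly decreasing):
  μ^(1)=37; μ^(2)=24; μ^(3)=11; μ^(4)=-15; μ^(5)=-28

((0, 0, 0, 1, 0, 1, 0); (0, 0, 1, 0, 0, 0, 0); (2, 2, 0, 0, 0, 0, 0); (0, 2, 0, 0, 0, 0, 0); (0, 0, 0, 0, 1, 0, 3))


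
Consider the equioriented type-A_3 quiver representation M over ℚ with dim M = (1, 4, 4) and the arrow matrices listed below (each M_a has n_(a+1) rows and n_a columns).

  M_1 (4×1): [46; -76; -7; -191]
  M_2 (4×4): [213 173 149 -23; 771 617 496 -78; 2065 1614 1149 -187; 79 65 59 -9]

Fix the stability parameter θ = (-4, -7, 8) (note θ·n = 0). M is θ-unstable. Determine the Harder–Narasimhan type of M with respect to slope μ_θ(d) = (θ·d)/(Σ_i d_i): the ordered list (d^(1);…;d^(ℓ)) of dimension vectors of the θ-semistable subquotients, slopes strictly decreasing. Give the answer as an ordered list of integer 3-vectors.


Interval decomposition of M: I[1,2], I[2,3]^3, I[3,3].
HN type (ℓ=3): μ^(1)=8; μ^(2)=-11/2; μ^(3)=-7

((0, 0, 4); (1, 1, 0); (0, 3, 0))


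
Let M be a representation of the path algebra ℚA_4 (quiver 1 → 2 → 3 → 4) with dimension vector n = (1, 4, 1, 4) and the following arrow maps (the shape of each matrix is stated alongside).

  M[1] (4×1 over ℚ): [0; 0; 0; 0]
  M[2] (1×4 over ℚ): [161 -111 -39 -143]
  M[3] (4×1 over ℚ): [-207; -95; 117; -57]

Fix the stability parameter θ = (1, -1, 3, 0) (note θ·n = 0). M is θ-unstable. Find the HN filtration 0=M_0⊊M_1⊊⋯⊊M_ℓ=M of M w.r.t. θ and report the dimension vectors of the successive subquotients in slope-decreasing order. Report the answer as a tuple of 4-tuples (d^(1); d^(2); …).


Via rank(M_{q-1}∘⋯∘M_p): M ≅ I[1,1], I[2,2]^3, I[2,4], I[4,4]^3.
μ_θ-semistable layers: μ^(1)=3/2; μ^(2)=1; μ^(3)=0; μ^(4)=-1

((0, 0, 1, 1); (1, 0, 0, 0); (0, 0, 0, 3); (0, 4, 0, 0))


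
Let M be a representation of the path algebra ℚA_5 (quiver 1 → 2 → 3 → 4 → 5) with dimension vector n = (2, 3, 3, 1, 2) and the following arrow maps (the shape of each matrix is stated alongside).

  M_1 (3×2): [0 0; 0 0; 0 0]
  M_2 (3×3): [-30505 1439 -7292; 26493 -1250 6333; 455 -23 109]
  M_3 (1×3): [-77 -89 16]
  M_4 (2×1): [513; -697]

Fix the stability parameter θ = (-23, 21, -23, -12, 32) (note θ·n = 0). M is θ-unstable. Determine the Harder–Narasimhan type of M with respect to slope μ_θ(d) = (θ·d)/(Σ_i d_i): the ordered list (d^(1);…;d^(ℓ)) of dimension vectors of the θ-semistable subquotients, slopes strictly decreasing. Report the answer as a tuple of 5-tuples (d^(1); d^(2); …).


Interval decomposition of M: I[1,1]^2, I[2,3]^2, I[2,5], I[5,5].
HN type (ℓ=4): μ^(1)=32; μ^(2)=-1; μ^(3)=-14/3; μ^(4)=-23

((0, 0, 0, 0, 2); (0, 2, 2, 0, 0); (0, 1, 1, 1, 0); (2, 0, 0, 0, 0))


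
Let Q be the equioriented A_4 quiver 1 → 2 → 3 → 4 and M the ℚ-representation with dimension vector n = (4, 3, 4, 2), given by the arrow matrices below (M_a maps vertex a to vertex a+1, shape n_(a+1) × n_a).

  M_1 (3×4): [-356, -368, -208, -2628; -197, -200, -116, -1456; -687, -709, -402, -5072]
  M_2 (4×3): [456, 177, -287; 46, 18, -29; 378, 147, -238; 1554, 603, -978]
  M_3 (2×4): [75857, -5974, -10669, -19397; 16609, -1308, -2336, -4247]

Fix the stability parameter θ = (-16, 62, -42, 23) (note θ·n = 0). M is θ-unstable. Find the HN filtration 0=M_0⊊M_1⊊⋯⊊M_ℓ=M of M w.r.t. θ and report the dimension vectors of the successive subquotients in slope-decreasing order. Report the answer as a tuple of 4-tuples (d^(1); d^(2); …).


Via rank(M_{q-1}∘⋯∘M_p): M ≅ I[1,1], I[1,2], I[1,4]^2, I[3,3]^2.
μ_θ-semistable layers: μ^(1)=62; μ^(2)=23; μ^(3)=10; μ^(4)=-16; μ^(5)=-42

((0, 1, 0, 0); (0, 0, 0, 2); (0, 2, 2, 0); (4, 0, 0, 0); (0, 0, 2, 0))


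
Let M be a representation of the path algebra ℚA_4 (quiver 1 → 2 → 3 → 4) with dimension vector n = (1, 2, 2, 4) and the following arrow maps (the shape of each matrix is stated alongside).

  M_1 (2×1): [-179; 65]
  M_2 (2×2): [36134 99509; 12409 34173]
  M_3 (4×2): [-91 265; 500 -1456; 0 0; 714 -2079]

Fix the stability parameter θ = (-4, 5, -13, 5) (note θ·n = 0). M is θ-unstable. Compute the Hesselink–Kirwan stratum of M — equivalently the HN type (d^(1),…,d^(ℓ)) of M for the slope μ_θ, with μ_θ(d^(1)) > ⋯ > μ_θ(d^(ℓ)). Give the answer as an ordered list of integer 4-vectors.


Via rank(M_{q-1}∘⋯∘M_p): M ≅ I[1,4], I[2,4], I[4,4]^2.
μ_θ-semistable layers: μ^(1)=5; μ^(2)=-4

((0, 0, 0, 4); (1, 2, 2, 0))


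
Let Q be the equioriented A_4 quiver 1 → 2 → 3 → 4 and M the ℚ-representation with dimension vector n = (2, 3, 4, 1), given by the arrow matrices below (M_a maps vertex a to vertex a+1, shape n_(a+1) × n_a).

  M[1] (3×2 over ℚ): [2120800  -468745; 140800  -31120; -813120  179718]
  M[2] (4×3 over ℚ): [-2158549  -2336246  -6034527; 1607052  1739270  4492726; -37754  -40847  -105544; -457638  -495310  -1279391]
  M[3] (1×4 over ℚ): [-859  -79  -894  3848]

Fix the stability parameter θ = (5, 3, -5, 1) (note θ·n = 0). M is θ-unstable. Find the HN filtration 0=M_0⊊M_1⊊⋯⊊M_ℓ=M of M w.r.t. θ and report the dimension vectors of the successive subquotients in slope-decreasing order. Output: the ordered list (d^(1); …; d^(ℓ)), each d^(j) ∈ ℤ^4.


Interval decomposition of M: I[1,1], I[1,4], I[2,3]^2, I[3,3].
HN type (ℓ=4): μ^(1)=5; μ^(2)=1; μ^(3)=-1; μ^(4)=-5

((1, 0, 0, 0); (1, 1, 1, 1); (0, 2, 2, 0); (0, 0, 1, 0))


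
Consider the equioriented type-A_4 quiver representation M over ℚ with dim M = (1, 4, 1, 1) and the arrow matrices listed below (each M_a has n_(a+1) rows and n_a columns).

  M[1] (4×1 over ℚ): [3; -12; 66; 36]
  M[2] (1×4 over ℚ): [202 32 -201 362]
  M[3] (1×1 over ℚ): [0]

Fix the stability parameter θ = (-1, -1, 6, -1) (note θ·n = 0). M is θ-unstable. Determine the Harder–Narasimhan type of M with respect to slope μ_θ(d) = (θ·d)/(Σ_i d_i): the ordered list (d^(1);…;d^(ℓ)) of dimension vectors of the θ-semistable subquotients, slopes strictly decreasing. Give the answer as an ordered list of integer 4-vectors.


Via rank(M_{q-1}∘⋯∘M_p): M ≅ I[1,3], I[2,2]^3, I[4,4].
μ_θ-semistable layers: μ^(1)=6; μ^(2)=-1

((0, 0, 1, 0); (1, 4, 0, 1))


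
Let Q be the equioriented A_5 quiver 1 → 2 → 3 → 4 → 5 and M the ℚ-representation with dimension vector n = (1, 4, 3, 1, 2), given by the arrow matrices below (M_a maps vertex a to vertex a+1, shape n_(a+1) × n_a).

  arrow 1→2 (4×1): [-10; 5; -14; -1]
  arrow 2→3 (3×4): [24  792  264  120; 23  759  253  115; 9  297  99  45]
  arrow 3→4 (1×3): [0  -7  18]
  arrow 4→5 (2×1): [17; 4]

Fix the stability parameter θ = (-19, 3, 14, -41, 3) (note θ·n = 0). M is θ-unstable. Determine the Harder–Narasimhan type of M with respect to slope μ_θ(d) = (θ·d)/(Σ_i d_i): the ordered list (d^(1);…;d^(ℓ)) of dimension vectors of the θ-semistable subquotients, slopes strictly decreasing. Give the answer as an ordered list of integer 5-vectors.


Via rank(M_{q-1}∘⋯∘M_p): M ≅ I[1,5], I[2,2]^3, I[3,3]^2, I[5,5].
μ_θ-semistable layers: μ^(1)=14; μ^(2)=3; μ^(3)=-8; μ^(4)=-19

((0, 0, 2, 0, 0); (0, 3, 0, 0, 2); (0, 1, 1, 1, 0); (1, 0, 0, 0, 0))


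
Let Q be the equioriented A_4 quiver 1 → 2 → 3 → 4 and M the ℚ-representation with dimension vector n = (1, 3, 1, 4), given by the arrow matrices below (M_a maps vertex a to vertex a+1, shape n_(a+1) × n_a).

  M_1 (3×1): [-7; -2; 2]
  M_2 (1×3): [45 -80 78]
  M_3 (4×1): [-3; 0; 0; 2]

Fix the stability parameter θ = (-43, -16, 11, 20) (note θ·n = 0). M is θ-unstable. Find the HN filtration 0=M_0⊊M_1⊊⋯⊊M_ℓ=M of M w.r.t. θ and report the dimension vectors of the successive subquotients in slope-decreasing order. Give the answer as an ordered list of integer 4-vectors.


Barcode: M ≅ I[1,4], I[2,2]^2, I[4,4]^3. HN layers by μ_θ (4 steps, strictly decreasing):
  μ^(1)=20; μ^(2)=11; μ^(3)=-16; μ^(4)=-43

((0, 0, 0, 4); (0, 0, 1, 0); (0, 3, 0, 0); (1, 0, 0, 0))


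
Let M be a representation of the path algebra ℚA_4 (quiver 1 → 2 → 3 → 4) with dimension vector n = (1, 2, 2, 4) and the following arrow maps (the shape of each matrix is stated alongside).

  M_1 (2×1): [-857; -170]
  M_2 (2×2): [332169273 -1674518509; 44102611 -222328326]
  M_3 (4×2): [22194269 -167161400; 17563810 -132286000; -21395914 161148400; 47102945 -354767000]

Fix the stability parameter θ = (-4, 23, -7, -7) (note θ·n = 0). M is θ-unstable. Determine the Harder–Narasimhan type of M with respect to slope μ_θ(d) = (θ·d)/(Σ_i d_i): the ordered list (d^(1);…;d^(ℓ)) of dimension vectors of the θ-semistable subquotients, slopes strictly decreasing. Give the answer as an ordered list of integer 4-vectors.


Via rank(M_{q-1}∘⋯∘M_p): M ≅ I[1,4], I[2,3], I[4,4]^3.
μ_θ-semistable layers: μ^(1)=8; μ^(2)=3; μ^(3)=-4; μ^(4)=-7

((0, 1, 1, 0); (0, 1, 1, 1); (1, 0, 0, 0); (0, 0, 0, 3))


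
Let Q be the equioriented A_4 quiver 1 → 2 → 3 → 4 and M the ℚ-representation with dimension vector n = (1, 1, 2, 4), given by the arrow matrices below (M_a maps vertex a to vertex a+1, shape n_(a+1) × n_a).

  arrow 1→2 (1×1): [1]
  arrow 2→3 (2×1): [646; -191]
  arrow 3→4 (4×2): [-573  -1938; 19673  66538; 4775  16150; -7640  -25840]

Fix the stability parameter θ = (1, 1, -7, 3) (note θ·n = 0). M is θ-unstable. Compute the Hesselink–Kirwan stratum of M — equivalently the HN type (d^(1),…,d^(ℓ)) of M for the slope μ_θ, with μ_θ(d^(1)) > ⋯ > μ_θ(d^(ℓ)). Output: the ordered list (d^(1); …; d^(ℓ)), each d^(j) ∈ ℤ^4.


Interval decomposition of M: I[1,3], I[3,4], I[4,4]^3.
HN type (ℓ=3): μ^(1)=3; μ^(2)=-5/3; μ^(3)=-7

((0, 0, 0, 4); (1, 1, 1, 0); (0, 0, 1, 0))


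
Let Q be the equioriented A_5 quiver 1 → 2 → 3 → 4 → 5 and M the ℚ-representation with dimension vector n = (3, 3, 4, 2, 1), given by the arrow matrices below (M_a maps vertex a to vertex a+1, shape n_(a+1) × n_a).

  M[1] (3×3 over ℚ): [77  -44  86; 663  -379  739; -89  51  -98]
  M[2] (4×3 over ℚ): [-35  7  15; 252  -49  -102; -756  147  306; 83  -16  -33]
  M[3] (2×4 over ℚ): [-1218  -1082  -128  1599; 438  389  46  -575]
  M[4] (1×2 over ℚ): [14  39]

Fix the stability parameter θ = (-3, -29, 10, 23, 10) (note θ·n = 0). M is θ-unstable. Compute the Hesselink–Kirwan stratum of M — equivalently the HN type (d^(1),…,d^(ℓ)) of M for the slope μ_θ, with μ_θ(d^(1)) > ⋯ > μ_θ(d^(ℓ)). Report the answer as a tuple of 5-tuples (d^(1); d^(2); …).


Interval decomposition of M: I[1,2], I[1,4], I[1,5], I[3,3]^2.
HN type (ℓ=4): μ^(1)=23; μ^(2)=33/2; μ^(3)=10; μ^(4)=-16

((0, 0, 0, 1, 0); (0, 0, 0, 1, 1); (0, 0, 4, 0, 0); (3, 3, 0, 0, 0))
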